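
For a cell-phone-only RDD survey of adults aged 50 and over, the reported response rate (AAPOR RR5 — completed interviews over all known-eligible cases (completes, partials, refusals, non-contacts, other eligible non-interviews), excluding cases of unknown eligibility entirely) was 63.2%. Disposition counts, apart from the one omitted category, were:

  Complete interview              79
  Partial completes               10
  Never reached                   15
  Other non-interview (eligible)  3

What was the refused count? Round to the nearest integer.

18

RR5 = 79 / D = 0.632
D = 79 / 0.632 = 125.0
Remaining denominator categories sum to 107
refused = 125.0 − 107 ≈ 18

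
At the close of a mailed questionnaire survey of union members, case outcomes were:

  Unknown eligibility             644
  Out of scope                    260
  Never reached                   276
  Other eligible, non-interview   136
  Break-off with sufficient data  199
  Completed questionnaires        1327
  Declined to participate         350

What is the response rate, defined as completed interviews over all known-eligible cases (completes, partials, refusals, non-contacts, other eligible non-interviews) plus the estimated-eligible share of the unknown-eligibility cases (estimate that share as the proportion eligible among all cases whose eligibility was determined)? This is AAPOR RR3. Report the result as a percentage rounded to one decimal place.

Numerator: 1327
Known eligible: 1327 + 199 + 350 + 276 + 136 = 2288
e = 2288 / (2288 + 260) = 2288 / 2548 = 0.8980
e × U: 0.8980 × 644 = 578.31
Denominator: 2288 + 578.31 = 2866.31
RR3 = 1327 / 2866.31 = 0.4630

46.3%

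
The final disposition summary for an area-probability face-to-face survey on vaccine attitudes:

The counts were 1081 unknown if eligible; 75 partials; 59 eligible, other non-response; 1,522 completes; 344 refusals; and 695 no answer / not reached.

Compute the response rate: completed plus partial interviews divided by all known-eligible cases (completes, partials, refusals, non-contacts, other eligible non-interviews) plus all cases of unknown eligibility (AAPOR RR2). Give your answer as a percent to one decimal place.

Numerator: 1522 + 75 = 1597
Base: 1522 + 75 + 344 + 695 + 59 + 1081 = 3776
RR2 = 1597 / 3776 = 0.4229

42.3%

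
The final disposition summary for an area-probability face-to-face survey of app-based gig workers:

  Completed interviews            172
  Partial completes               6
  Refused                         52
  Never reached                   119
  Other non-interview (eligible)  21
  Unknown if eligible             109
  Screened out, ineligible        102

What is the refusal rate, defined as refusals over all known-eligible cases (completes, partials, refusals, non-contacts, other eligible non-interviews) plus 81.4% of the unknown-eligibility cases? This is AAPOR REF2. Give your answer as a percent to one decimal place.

11.3%

Num → 52
Known eligible → 172 + 6 + 52 + 119 + 21 = 370
Estimated eligible among unknowns → 0.8140 × 109 = 88.73
Denominator → 370 + 88.73 = 458.73
REF2 = 52 / 458.73 = 0.1134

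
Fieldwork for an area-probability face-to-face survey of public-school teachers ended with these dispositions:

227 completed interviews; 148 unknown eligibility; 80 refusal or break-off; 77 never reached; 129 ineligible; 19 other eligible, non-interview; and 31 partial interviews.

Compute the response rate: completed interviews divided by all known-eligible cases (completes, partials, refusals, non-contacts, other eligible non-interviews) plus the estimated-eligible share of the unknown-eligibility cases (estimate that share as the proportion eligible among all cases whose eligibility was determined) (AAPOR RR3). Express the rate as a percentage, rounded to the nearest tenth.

Numerator: 227
Known eligible: 227 + 31 + 80 + 77 + 19 = 434
e = 434 / (434 + 129) = 434 / 563 = 0.7709
e × U: 0.7709 × 148 = 114.09
Denominator: 434 + 114.09 = 548.09
RR3 = 227 / 548.09 = 0.4142

41.4%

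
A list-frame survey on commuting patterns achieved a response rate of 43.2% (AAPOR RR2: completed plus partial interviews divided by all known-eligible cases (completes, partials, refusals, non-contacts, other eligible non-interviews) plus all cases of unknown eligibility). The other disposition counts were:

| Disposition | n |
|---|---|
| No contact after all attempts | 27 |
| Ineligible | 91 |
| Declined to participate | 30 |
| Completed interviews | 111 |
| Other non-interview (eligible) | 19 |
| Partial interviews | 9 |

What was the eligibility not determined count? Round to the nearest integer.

82

Top: 111 + 9 = 120
RR2 = 120 / D = 0.432
D = 120 / 0.432 = 277.8
Remaining denominator categories sum to 196
eligibility not determined = 277.8 − 196 ≈ 82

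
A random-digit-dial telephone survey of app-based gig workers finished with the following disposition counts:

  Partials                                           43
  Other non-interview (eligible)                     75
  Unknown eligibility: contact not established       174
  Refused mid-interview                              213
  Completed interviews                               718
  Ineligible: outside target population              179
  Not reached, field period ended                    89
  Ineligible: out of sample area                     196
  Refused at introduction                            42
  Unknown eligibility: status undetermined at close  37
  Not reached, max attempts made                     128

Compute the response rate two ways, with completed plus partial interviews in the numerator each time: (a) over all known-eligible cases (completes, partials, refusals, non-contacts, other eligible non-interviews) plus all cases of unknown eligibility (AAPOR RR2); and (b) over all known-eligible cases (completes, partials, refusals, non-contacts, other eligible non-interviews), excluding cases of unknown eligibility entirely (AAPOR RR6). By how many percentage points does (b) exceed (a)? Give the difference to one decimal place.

8.1

Declined to participate = 42 + 213 = 255
No contact after all attempts = 89 + 128 = 217
Unknown if eligible = 174 + 37 = 211
Not eligible = 179 + 196 = 375
Numerator = 718 + 43 = 761
Denominator = 718 + 43 + 255 + 217 + 75 + 211 = 1519
RR2 = 761 / 1519 = 0.5010
Denominator = 718 + 43 + 255 + 217 + 75 = 1308
RR6 = 761 / 1308 = 0.5818
Difference = 58.18 − 50.10 = 8.08 percentage points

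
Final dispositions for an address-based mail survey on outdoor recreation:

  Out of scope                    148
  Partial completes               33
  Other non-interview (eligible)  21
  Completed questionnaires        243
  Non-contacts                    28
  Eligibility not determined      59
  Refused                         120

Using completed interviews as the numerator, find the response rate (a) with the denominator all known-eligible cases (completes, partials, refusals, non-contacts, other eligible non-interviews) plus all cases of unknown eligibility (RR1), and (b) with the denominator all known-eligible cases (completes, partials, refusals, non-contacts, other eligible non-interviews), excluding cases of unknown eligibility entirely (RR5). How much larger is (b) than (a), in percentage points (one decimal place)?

6.4

Top = 243
Denominator = 243 + 33 + 120 + 28 + 21 + 59 = 504
RR1 = 243 / 504 = 0.4821
Denominator = 243 + 33 + 120 + 28 + 21 = 445
RR5 = 243 / 445 = 0.5461
Difference = 54.61 − 48.21 = 6.40 percentage points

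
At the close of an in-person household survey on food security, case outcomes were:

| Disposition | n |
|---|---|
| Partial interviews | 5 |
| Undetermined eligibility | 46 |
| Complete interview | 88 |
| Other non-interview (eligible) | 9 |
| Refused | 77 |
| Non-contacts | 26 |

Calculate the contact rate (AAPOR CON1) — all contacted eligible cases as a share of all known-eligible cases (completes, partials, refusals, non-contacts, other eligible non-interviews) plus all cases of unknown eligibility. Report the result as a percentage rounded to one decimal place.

71.3%

Num → 88 + 5 + 77 + 9 = 179
Base → 88 + 5 + 77 + 26 + 9 + 46 = 251
CON1 = 179 / 251 = 0.7131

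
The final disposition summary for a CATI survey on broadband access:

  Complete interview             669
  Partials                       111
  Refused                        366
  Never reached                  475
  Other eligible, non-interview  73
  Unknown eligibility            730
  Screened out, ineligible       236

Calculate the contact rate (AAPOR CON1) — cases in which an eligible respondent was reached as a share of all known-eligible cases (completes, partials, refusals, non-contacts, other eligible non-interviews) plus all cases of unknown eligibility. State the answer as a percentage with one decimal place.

Num → 669 + 111 + 366 + 73 = 1219
Denominator → 669 + 111 + 366 + 475 + 73 + 730 = 2424
CON1 = 1219 / 2424 = 0.5029

50.3%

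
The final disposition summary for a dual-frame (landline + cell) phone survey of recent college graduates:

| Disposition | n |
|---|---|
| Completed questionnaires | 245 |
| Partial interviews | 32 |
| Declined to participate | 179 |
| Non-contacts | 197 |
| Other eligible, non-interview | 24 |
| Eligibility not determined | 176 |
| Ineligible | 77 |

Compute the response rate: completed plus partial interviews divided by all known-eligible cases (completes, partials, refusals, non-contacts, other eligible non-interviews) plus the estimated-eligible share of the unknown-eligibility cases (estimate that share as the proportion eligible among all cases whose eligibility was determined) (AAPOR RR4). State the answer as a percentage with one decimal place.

Top → 245 + 32 = 277
Eligible (known) → 245 + 32 + 179 + 197 + 24 = 677
e = 677 / (677 + 77) = 677 / 754 = 0.8979
Eligible share of unknowns → 0.8979 × 176 = 158.03
Denominator → 677 + 158.03 = 835.03
RR4 = 277 / 835.03 = 0.3317

33.2%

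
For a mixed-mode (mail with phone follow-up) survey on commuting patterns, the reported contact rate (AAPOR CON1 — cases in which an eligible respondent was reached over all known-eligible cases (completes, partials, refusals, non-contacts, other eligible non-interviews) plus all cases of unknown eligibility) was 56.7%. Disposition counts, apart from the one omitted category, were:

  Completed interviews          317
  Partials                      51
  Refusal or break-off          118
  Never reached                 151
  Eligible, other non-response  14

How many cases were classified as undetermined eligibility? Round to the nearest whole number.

Top → 317 + 51 + 118 + 14 = 500
CON1 = 500 / D = 0.567
D = 500 / 0.567 = 881.8
Other denominator terms total 651
undetermined eligibility = 881.8 − 651 ≈ 231

231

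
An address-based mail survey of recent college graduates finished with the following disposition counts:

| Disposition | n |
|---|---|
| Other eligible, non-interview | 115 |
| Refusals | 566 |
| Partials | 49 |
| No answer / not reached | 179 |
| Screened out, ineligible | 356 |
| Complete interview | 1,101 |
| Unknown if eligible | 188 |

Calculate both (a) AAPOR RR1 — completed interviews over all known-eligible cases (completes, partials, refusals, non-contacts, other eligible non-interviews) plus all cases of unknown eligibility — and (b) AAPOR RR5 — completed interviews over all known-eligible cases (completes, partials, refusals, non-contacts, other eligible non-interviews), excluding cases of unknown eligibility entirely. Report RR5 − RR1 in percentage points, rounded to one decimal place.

4.7

Top: 1101
Denominator: 1101 + 49 + 566 + 179 + 115 + 188 = 2198
RR1 = 1101 / 2198 = 0.5009
Denominator: 1101 + 49 + 566 + 179 + 115 = 2010
RR5 = 1101 / 2010 = 0.5478
Difference = 54.78 − 50.09 = 4.69 percentage points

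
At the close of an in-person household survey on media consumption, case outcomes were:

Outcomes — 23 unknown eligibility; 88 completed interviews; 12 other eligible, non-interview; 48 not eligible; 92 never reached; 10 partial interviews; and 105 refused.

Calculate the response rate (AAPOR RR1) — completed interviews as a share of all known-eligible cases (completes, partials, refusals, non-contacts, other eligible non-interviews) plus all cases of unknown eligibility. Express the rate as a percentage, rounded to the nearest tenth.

26.7%

Num = 88
Base = 88 + 10 + 105 + 92 + 12 + 23 = 330
RR1 = 88 / 330 = 0.2667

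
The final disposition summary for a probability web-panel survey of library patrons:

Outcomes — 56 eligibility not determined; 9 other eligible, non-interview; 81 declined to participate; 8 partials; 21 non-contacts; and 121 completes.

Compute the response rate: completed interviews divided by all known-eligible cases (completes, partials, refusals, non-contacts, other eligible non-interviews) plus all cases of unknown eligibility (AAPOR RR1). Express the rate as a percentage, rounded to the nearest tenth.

40.9%

Num = 121
Denom = 121 + 8 + 81 + 21 + 9 + 56 = 296
RR1 = 121 / 296 = 0.4088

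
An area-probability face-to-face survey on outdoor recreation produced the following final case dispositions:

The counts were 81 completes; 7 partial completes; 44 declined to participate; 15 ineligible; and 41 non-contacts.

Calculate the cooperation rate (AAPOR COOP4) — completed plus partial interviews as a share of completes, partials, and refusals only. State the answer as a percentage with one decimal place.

Numerator: 81 + 7 = 88
Denom: 81 + 7 + 44 = 132
COOP4 = 88 / 132 = 0.6667

66.7%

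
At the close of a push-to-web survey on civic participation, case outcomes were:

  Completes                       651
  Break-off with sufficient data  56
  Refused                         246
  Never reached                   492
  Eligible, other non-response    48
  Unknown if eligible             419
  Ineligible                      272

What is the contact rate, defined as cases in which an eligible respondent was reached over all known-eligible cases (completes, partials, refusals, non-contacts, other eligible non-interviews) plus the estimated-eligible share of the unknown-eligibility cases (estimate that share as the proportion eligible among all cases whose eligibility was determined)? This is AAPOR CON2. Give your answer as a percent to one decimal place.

Num → 651 + 56 + 246 + 48 = 1001
Eligible (known) → 651 + 56 + 246 + 492 + 48 = 1493
e = 1493 / (1493 + 272) = 1493 / 1765 = 0.8459
Estimated eligible among unknowns → 0.8459 × 419 = 354.43
Denominator → 1493 + 354.43 = 1847.43
CON2 = 1001 / 1847.43 = 0.5418

54.2%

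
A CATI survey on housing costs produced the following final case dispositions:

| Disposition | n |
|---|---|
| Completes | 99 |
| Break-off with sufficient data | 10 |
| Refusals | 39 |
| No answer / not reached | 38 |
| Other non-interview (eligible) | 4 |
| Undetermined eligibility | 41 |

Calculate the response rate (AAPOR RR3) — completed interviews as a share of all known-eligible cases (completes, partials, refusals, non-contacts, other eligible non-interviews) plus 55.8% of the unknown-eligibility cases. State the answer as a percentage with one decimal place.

Numerator: 99
Known eligible: 99 + 10 + 39 + 38 + 4 = 190
e × U: 0.5580 × 41 = 22.88
Denominator: 190 + 22.88 = 212.88
RR3 = 99 / 212.88 = 0.4651

46.5%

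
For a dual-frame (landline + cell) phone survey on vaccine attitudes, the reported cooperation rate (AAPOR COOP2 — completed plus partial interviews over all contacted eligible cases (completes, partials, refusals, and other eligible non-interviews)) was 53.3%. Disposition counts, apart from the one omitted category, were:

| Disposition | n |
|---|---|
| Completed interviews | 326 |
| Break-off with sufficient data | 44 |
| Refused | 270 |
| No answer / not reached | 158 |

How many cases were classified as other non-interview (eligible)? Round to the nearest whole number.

54

Numerator → 326 + 44 = 370
COOP2 = 370 / D = 0.533
D = 370 / 0.533 = 694.2
Remaining denominator categories sum to 640
other non-interview (eligible) = 694.2 − 640 ≈ 54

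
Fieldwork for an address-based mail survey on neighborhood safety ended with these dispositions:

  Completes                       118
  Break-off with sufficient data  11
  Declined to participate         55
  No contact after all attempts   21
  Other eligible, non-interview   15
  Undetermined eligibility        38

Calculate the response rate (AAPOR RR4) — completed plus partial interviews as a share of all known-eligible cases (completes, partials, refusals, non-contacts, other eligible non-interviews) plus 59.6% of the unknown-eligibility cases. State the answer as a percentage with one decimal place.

Numerator → 118 + 11 = 129
Known eligible → 118 + 11 + 55 + 21 + 15 = 220
Estimated eligible among unknowns → 0.5960 × 38 = 22.65
Base → 220 + 22.65 = 242.65
RR4 = 129 / 242.65 = 0.5316

53.2%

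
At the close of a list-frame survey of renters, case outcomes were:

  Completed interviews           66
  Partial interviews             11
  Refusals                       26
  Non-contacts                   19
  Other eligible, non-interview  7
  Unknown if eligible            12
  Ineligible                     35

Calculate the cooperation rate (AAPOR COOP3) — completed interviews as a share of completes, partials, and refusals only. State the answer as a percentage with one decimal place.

Num = 66
Denom = 66 + 11 + 26 = 103
COOP3 = 66 / 103 = 0.6408

64.1%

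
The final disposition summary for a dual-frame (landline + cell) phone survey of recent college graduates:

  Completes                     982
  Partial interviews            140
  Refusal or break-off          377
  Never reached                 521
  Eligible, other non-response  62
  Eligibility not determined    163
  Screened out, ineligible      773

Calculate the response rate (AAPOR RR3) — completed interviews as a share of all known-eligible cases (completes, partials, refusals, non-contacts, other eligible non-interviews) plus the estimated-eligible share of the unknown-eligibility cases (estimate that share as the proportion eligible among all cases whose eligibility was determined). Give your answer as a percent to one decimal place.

Num = 982
Eligible (known) = 982 + 140 + 377 + 521 + 62 = 2082
e = 2082 / (2082 + 773) = 2082 / 2855 = 0.7292
e × U = 0.7292 × 163 = 118.86
Base = 2082 + 118.86 = 2200.86
RR3 = 982 / 2200.86 = 0.4462

44.6%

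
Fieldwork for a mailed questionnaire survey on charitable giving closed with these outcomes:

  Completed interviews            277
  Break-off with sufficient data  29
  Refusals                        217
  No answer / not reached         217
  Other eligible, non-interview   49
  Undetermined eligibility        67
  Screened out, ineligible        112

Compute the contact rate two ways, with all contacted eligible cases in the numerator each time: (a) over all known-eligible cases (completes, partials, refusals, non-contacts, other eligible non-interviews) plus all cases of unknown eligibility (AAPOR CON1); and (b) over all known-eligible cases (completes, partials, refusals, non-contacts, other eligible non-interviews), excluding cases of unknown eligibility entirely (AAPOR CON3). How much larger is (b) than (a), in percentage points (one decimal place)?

Num = 277 + 29 + 217 + 49 = 572
Base = 277 + 29 + 217 + 217 + 49 + 67 = 856
CON1 = 572 / 856 = 0.6682
Base = 277 + 29 + 217 + 217 + 49 = 789
CON3 = 572 / 789 = 0.7250
Difference = 72.50 − 66.82 = 5.68 percentage points

5.7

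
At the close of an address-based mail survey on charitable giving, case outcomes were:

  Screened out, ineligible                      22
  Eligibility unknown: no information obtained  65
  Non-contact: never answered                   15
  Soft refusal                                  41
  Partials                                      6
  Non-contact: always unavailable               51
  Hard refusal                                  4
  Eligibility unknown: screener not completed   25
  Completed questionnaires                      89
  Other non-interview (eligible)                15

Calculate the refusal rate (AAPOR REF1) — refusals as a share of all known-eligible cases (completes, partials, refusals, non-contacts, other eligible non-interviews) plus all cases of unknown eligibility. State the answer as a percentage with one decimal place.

Refused = 4 + 41 = 45
No contact after all attempts = 15 + 51 = 66
Undetermined eligibility = 25 + 65 = 90
Num = 45
Denominator = 89 + 6 + 45 + 66 + 15 + 90 = 311
REF1 = 45 / 311 = 0.1447

14.5%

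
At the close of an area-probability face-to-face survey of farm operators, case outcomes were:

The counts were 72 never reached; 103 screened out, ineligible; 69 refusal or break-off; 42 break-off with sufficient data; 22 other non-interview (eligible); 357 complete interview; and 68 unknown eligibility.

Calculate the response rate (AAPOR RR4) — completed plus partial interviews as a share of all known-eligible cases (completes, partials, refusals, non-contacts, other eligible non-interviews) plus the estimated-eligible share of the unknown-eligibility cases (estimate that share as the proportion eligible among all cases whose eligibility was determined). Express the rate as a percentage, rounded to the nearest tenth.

Numerator = 357 + 42 = 399
Eligible (known) = 357 + 42 + 69 + 72 + 22 = 562
e = 562 / (562 + 103) = 562 / 665 = 0.8451
Estimated eligible among unknowns = 0.8451 × 68 = 57.47
Base = 562 + 57.47 = 619.47
RR4 = 399 / 619.47 = 0.6441

64.4%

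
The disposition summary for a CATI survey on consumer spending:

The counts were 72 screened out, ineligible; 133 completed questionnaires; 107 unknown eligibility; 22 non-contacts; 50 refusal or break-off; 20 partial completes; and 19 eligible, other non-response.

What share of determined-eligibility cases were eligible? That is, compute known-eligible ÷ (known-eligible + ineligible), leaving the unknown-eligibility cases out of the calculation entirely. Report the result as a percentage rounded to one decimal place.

Determined eligible: 133 + 20 + 50 + 22 + 19 = 244
e = 244 / (244 + 72) = 244 / 316 = 0.7722

77.2%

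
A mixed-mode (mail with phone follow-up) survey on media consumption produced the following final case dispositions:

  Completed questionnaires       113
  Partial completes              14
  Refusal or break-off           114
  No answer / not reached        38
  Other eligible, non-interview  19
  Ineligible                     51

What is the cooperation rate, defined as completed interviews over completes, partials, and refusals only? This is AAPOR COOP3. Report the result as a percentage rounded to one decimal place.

Top → 113
Denominator → 113 + 14 + 114 = 241
COOP3 = 113 / 241 = 0.4689

46.9%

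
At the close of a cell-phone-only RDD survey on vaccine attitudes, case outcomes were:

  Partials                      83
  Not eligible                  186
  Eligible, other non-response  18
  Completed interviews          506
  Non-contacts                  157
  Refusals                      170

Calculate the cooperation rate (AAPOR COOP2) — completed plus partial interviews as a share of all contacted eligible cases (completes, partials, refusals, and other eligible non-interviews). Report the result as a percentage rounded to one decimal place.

75.8%

Top: 506 + 83 = 589
Denominator: 506 + 83 + 170 + 18 = 777
COOP2 = 589 / 777 = 0.7580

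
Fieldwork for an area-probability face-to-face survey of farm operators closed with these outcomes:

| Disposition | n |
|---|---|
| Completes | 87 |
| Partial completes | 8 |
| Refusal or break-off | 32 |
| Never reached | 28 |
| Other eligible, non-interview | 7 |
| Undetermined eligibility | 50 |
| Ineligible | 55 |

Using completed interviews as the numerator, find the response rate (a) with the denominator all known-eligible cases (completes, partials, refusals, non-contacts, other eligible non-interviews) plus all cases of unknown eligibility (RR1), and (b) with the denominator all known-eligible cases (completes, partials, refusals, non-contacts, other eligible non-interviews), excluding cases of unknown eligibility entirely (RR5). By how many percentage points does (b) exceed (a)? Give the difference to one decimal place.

Top = 87
Denominator = 87 + 8 + 32 + 28 + 7 + 50 = 212
RR1 = 87 / 212 = 0.4104
Denominator = 87 + 8 + 32 + 28 + 7 = 162
RR5 = 87 / 162 = 0.5370
Difference = 53.70 − 41.04 = 12.66 percentage points

12.7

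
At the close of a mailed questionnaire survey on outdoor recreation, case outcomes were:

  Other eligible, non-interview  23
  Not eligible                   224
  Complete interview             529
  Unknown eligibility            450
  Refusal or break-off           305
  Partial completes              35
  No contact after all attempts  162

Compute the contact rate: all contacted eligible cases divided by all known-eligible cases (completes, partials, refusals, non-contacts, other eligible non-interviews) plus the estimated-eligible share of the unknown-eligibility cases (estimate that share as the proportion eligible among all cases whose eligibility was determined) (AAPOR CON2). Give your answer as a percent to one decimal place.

62.6%

Numerator = 529 + 35 + 305 + 23 = 892
Determined eligible = 529 + 35 + 305 + 162 + 23 = 1054
e = 1054 / (1054 + 224) = 1054 / 1278 = 0.8247
Estimated eligible among unknowns = 0.8247 × 450 = 371.12
Base = 1054 + 371.12 = 1425.12
CON2 = 892 / 1425.12 = 0.6259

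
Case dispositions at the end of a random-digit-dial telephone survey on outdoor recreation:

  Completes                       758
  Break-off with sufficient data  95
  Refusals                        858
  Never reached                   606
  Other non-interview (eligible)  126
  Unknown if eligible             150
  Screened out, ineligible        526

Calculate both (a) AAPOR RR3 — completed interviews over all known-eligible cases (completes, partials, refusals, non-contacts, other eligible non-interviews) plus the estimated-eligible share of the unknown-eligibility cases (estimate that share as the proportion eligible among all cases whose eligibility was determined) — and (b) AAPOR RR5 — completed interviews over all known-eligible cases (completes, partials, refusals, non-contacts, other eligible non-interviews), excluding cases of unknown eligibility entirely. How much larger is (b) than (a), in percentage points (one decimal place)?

Num = 758
Determined eligible = 758 + 95 + 858 + 606 + 126 = 2443
e = 2443 / (2443 + 526) = 2443 / 2969 = 0.8228
Estimated eligible among unknowns = 0.8228 × 150 = 123.42
Denom = 2443 + 123.42 = 2566.42
RR3 = 758 / 2566.42 = 0.2954
Denom = 758 + 95 + 858 + 606 + 126 = 2443
RR5 = 758 / 2443 = 0.3103
Difference = 31.03 − 29.54 = 1.49 percentage points

1.5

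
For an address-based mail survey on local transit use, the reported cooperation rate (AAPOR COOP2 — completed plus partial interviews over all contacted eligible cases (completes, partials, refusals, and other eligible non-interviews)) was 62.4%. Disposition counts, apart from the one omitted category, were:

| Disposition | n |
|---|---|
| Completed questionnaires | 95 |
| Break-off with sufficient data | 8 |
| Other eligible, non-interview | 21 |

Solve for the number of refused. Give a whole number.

41

Numerator = 95 + 8 = 103
COOP2 = 103 / D = 0.624
D = 103 / 0.624 = 165.1
Rest of base = 124
refused = 165.1 − 124 ≈ 41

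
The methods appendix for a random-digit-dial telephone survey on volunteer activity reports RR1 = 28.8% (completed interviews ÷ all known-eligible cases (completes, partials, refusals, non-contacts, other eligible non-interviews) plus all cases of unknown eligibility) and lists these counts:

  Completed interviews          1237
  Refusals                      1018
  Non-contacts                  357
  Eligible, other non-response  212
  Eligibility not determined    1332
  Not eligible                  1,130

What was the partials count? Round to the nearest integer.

RR1 = 1237 / D = 0.288
D = 1237 / 0.288 = 4295.1
Rest of base = 4156
partials = 4295.1 − 4156 ≈ 139

139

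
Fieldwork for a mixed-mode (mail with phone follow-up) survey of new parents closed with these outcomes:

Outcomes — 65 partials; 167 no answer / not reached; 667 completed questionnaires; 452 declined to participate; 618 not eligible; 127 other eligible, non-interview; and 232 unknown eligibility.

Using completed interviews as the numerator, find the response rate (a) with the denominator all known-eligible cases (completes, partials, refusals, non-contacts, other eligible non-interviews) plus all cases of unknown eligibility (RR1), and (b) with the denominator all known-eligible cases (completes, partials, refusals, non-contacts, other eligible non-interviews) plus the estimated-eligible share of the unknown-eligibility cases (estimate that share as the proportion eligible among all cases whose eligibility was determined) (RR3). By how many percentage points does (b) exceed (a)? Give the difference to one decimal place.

1.6

Numerator: 667
Denom: 667 + 65 + 452 + 167 + 127 + 232 = 1710
RR1 = 667 / 1710 = 0.3901
Eligible (known): 667 + 65 + 452 + 167 + 127 = 1478
e = 1478 / (1478 + 618) = 1478 / 2096 = 0.7052
Eligible share of unknowns: 0.7052 × 232 = 163.61
Denom: 1478 + 163.61 = 1641.61
RR3 = 667 / 1641.61 = 0.4063
Difference = 40.63 − 39.01 = 1.62 percentage points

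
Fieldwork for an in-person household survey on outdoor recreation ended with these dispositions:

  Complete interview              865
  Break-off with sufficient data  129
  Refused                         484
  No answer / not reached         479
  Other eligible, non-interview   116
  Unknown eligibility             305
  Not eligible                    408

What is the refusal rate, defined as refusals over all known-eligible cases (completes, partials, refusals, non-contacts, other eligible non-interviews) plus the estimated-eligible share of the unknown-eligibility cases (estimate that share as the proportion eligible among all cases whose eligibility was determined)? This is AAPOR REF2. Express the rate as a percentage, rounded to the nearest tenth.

Top: 484
Determined eligible: 865 + 129 + 484 + 479 + 116 = 2073
e = 2073 / (2073 + 408) = 2073 / 2481 = 0.8356
Estimated eligible among unknowns: 0.8356 × 305 = 254.86
Base: 2073 + 254.86 = 2327.86
REF2 = 484 / 2327.86 = 0.2079

20.8%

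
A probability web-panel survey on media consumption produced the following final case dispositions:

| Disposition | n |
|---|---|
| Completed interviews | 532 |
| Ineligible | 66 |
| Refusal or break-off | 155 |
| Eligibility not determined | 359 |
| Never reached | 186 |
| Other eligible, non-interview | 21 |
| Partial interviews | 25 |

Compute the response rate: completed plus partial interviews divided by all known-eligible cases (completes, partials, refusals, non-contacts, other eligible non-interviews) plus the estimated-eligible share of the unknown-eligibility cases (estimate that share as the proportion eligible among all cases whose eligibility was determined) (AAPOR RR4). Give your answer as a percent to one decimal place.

Num = 532 + 25 = 557
Eligible (known) = 532 + 25 + 155 + 186 + 21 = 919
e = 919 / (919 + 66) = 919 / 985 = 0.9330
e × U = 0.9330 × 359 = 334.95
Base = 919 + 334.95 = 1253.95
RR4 = 557 / 1253.95 = 0.4442

44.4%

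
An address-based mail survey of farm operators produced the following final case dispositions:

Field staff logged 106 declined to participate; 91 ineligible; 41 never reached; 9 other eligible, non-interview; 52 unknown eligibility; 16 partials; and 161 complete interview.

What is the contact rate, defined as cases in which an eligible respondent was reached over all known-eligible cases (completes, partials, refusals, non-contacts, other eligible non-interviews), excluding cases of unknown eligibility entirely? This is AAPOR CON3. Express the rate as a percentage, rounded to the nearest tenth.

87.7%

Top → 161 + 16 + 106 + 9 = 292
Denominator → 161 + 16 + 106 + 41 + 9 = 333
CON3 = 292 / 333 = 0.8769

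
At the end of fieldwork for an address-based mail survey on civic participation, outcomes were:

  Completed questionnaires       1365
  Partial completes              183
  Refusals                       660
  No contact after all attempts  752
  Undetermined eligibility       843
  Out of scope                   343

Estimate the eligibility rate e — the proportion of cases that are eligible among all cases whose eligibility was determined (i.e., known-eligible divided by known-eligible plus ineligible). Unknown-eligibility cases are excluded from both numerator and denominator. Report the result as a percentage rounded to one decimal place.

Determined eligible = 1365 + 183 + 660 + 752 = 2960
e = 2960 / (2960 + 343) = 2960 / 3303 = 0.8962

89.6%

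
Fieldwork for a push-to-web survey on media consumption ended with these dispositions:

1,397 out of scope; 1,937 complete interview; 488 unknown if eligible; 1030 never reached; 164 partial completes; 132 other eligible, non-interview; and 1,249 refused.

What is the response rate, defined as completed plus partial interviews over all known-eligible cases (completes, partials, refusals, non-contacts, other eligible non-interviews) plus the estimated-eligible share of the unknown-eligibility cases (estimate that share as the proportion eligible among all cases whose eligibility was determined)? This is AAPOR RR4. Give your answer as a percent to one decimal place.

Numerator = 1937 + 164 = 2101
Eligible (known) = 1937 + 164 + 1249 + 1030 + 132 = 4512
e = 4512 / (4512 + 1397) = 4512 / 5909 = 0.7636
Estimated eligible among unknowns = 0.7636 × 488 = 372.64
Denominator = 4512 + 372.64 = 4884.64
RR4 = 2101 / 4884.64 = 0.4301

43.0%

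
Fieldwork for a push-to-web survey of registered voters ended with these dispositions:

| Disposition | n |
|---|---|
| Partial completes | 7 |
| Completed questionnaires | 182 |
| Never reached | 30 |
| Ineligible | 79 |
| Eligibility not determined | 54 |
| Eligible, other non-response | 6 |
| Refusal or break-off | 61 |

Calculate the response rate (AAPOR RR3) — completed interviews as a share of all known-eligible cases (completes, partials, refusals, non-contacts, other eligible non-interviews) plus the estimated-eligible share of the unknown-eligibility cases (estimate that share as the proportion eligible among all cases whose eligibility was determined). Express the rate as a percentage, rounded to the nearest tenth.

Top = 182
Determined eligible = 182 + 7 + 61 + 30 + 6 = 286
e = 286 / (286 + 79) = 286 / 365 = 0.7836
Eligible share of unknowns = 0.7836 × 54 = 42.31
Base = 286 + 42.31 = 328.31
RR3 = 182 / 328.31 = 0.5544

55.4%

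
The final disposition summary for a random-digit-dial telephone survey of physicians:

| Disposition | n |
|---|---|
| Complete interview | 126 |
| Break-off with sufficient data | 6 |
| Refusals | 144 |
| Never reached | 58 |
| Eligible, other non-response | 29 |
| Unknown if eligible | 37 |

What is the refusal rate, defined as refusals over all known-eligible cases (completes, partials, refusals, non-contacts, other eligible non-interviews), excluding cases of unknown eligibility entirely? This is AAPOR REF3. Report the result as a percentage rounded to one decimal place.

Top: 144
Base: 126 + 6 + 144 + 58 + 29 = 363
REF3 = 144 / 363 = 0.3967

39.7%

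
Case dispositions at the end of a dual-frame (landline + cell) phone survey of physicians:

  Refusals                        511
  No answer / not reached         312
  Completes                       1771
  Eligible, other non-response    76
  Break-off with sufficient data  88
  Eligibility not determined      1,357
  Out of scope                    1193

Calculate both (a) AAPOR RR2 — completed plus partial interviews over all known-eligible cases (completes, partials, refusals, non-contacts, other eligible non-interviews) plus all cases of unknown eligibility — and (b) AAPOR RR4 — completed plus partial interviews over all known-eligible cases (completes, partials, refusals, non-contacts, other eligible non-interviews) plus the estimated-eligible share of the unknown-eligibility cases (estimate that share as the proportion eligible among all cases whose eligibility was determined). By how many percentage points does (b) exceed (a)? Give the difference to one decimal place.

Num = 1771 + 88 = 1859
Denominator = 1771 + 88 + 511 + 312 + 76 + 1357 = 4115
RR2 = 1859 / 4115 = 0.4518
Eligible (known) = 1771 + 88 + 511 + 312 + 76 = 2758
e = 2758 / (2758 + 1193) = 2758 / 3951 = 0.6981
e × U = 0.6981 × 1357 = 947.32
Denominator = 2758 + 947.32 = 3705.32
RR4 = 1859 / 3705.32 = 0.5017
Difference = 50.17 − 45.18 = 4.99 percentage points

5.0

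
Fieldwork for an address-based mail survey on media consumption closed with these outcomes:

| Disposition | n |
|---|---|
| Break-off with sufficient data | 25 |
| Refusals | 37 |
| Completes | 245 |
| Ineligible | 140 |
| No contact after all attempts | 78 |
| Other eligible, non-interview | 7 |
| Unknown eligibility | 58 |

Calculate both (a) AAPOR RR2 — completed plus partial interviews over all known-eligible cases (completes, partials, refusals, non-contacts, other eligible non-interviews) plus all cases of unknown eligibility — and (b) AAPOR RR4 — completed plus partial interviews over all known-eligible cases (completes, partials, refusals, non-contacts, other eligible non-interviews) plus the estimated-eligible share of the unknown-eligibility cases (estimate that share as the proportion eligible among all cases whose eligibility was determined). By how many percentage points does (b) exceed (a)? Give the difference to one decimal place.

Top = 245 + 25 = 270
Denom = 245 + 25 + 37 + 78 + 7 + 58 = 450
RR2 = 270 / 450 = 0.6000
Eligible (known) = 245 + 25 + 37 + 78 + 7 = 392
e = 392 / (392 + 140) = 392 / 532 = 0.7368
e × U = 0.7368 × 58 = 42.73
Denom = 392 + 42.73 = 434.73
RR4 = 270 / 434.73 = 0.6211
Difference = 62.11 − 60.00 = 2.11 percentage points

2.1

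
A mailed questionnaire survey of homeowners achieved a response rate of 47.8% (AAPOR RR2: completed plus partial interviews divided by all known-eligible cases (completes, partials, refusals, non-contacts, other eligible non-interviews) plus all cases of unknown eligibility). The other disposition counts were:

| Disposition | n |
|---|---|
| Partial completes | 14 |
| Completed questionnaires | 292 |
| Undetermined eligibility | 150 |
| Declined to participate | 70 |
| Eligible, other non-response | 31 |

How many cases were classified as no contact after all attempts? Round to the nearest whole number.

83

Num: 292 + 14 = 306
RR2 = 306 / D = 0.478
D = 306 / 0.478 = 640.2
Remaining denominator categories sum to 557
no contact after all attempts = 640.2 − 557 ≈ 83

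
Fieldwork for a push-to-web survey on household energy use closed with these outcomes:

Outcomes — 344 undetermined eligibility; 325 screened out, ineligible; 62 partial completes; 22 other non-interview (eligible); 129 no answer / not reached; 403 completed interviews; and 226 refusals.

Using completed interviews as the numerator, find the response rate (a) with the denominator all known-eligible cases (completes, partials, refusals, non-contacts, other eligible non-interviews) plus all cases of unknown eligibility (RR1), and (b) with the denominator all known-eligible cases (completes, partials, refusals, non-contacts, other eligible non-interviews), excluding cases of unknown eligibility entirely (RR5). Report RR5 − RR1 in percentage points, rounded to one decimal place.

Top = 403
Denominator = 403 + 62 + 226 + 129 + 22 + 344 = 1186
RR1 = 403 / 1186 = 0.3398
Denominator = 403 + 62 + 226 + 129 + 22 = 842
RR5 = 403 / 842 = 0.4786
Difference = 47.86 − 33.98 = 13.88 percentage points

13.9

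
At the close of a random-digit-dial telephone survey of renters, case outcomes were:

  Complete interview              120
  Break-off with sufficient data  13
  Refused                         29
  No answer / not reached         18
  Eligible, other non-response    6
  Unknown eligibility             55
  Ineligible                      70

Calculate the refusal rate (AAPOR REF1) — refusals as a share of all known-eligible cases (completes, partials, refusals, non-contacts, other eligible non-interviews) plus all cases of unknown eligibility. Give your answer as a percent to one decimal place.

Numerator → 29
Base → 120 + 13 + 29 + 18 + 6 + 55 = 241
REF1 = 29 / 241 = 0.1203

12.0%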